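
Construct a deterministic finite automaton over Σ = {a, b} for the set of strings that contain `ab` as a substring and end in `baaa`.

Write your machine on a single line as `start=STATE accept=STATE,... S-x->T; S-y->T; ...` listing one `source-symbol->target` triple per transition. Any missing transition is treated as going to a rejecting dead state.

Handle the two conditions separately and then intersect. The first has 3 states tracking whether and how much of `ab` has been seen; the second has 5 states tracking how much of the suffix `baaa` has currently been matched. A product state is a pair (one from each), accepting exactly when both do.
11 states suffice.
          a    b  
>  S0     S1   S2 
   S1     S1   S3 
   S2     S4   S2 
   S3     S5   S3 
   S4     S6   S3 
   S5     S7   S3 
   S6     S8   S3 
   S7     S9   S3 
   S8     S1   S3 
 * S9    S10   S3 
   S10   S10   S3 
(> = start, * = accepting)

start=S0; accept=S9; S0-a->S1; S0-b->S2; S1-a->S1; S1-b->S3; S2-a->S4; S2-b->S2; S3-a->S5; S3-b->S3; S4-a->S6; S4-b->S3; S5-a->S7; S5-b->S3; S6-a->S8; S6-b->S3; S7-a->S9; S7-b->S3; S8-a->S1; S8-b->S3; S9-a->S10; S9-b->S3; S10-a->S10; S10-b->S3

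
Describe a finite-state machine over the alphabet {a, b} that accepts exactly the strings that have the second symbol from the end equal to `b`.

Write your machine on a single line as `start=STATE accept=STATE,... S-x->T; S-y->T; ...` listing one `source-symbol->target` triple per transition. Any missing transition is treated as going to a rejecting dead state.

start=q0; accept=q5,q6; q0-a->q1; q0-b->q2; q1-a->q3; q1-b->q4; q2-a->q5; q2-b->q6; q3-a->q3; q3-b->q4; q4-a->q5; q4-b->q6; q5-a->q3; q5-b->q4; q6-a->q5; q6-b->q6

Because acceptance depends on a position counted from the end, the machine has to buffer the most recent 2 symbols. Make each state the string of the last up-to-2 symbols read; on input `x` shift the window left and append `x`. Accept when the buffered window has length 2 and begins with `b`.
7 states suffice.
        a   b  
>  q0   q1  q2 
   q1   q3  q4 
   q2   q5  q6 
   q3   q3  q4 
   q4   q5  q6 
 * q5   q3  q4 
 * q6   q5  q6 
(> = start, * = accepting)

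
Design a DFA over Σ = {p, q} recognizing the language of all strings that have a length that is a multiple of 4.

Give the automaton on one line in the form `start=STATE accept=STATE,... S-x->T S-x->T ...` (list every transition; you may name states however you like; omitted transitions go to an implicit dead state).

start=s0 accept=s0 s0-p->s1 s0-q->s1 s1-p->s2 s1-q->s2 s2-p->s3 s2-q->s3 s3-p->s0 s3-q->s0

Count input length modulo 4: every symbol advances one step around the cycle s0 → s1 → s2 → s3 → s0. Accept at s0.
        p   q  
>* s0   s1  s1 
   s1   s2  s2 
   s2   s3  s3 
   s3   s0  s0 
(> = start, * = accepting)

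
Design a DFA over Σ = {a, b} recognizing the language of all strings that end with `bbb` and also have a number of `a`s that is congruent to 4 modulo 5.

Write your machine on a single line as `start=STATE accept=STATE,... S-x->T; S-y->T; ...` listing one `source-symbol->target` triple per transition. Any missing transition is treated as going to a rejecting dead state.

Build one automaton per condition and run them in lockstep. One (4 states) tracks how much of the suffix `bbb` has currently been matched; the other (5 states) tracks the count of `a`s modulo 5. Each combined state is a pair, one component from each; accept when both components accept. Minimizing collapses redundant product states.
With 8 states:
        a   b  
>  q0   q1  q0 
   q1   q2  q1 
   q2   q3  q2 
   q3   q4  q3 
   q4   q0  q5 
   q5   q0  q6 
   q6   q0  q7 
 * q7   q0  q7 
(> = start, * = accepting)

start=q0; accept=q7; q0-a->q1; q0-b->q0; q1-a->q2; q1-b->q1; q2-a->q3; q2-b->q2; q3-a->q4; q3-b->q3; q4-a->q0; q4-b->q5; q5-a->q0; q5-b->q6; q6-a->q0; q6-b->q7; q7-a->q0; q7-b->q7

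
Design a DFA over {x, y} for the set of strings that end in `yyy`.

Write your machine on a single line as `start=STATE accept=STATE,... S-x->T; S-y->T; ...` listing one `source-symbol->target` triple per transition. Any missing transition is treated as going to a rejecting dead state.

Remember how much of `yyy` the current input suffix matches. State s0 means no match yet; s1 means the last symbol is `y`; s2 means the last 2 symbols are `yy`; s3 means the last 3 symbols are `yyy`. Only s3 accepts. On a mismatch, fall back to the longest proper suffix that is still a prefix of `yyy`.
        x   y  
>  s0   s0  s1 
   s1   s0  s2 
   s2   s0  s3 
 * s3   s0  s3 
(> = start, * = accepting)

start=s0; accept=s3; s0-x->s0; s0-y->s1; s1-x->s0; s1-y->s2; s2-x->s0; s2-y->s3; s3-x->s0; s3-y->s3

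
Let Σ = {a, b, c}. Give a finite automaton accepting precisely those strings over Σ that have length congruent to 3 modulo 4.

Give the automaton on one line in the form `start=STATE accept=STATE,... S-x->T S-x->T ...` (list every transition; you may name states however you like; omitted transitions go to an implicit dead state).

start=s0 accept=s3 s0-a->s1 s0-b->s1 s0-c->s1 s1-a->s2 s1-b->s2 s1-c->s2 s2-a->s3 s2-b->s3 s2-c->s3 s3-a->s0 s3-b->s0 s3-c->s0

Count input length modulo 4: every symbol advances one step around the cycle s0 → s1 → s2 → s3 → s0. Accept at s3.
With 4 states:
        a   b   c  
>  s0   s1  s1  s1 
   s1   s2  s2  s2 
   s2   s3  s3  s3 
 * s3   s0  s0  s0 
(> = start, * = accepting)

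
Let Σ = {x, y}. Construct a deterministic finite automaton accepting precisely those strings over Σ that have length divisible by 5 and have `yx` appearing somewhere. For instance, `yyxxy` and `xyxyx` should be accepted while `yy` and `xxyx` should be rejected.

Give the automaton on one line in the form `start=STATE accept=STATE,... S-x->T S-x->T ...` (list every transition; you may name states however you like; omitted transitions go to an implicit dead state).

Handle the two conditions separately and then intersect. One (5 states) tracks the input length modulo 5; the other (3 states) tracks whether and how much of `yx` has been seen. Each combined state is a pair, one component from each; accept when both components accept.
       x  y 
>  A   B  C 
   B   D  E 
   C   F  E 
   D   G  H 
   E   I  H 
   F   I  I 
   G   J  K 
   H   L  K 
   I   L  L 
   J   A  M 
   K   N  M 
   L   N  N 
   M   O  C 
 * N   O  O 
   O   F  F 
(> = start, * = accepting)

start=A accept=N A-x->B A-y->C B-x->D B-y->E C-x->F C-y->E D-x->G D-y->H E-x->I E-y->H F-x->I F-y->I G-x->J G-y->K H-x->L H-y->K I-x->L I-y->L J-x->A J-y->M K-x->N K-y->M L-x->N L-y->N M-x->O M-y->C N-x->O N-y->O O-x->F O-y->F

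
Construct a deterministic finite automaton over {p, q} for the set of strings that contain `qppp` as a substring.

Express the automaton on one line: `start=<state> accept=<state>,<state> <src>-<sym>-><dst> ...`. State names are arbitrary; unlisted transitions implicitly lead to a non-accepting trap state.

start=s0 accept=s4 s0-p->s0 s0-q->s1 s1-p->s2 s1-q->s1 s2-p->s3 s2-q->s1 s3-p->s4 s3-q->s1 s4-p->s4 s4-q->s4

States s0..s3 record the length of the longest prefix of `qppp` that matches the current input suffix. Reaching s4 means `qppp` has been seen, and we stay there forever. Accept from s4.
5 states suffice.
        p   q  
>  s0   s0  s1 
   s1   s2  s1 
   s2   s3  s1 
   s3   s4  s1 
 * s4   s4  s4 
(> = start, * = accepting)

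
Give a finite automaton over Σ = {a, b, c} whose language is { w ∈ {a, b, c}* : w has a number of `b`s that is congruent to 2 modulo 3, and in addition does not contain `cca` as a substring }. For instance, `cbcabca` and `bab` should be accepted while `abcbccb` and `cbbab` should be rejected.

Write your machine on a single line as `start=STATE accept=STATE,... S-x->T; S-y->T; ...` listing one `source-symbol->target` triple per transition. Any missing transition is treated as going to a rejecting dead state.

Build one automaton per condition and run them in lockstep. One (3 states) tracks the count of `b`s modulo 3; the other (4 states) tracks partial matches of the forbidden pattern `cca`. Each combined state is a pair, one component from each; accept when both components accept. After merging equivalent states the machine shrinks.
With 10 states:
        a   b   c  
>  S0   S0  S1  S2 
   S1   S1  S3  S4 
   S2   S0  S1  S5 
 * S3   S3  S0  S6 
   S4   S1  S3  S7 
   S5   S8  S1  S5 
 * S6   S3  S0  S9 
   S7   S8  S3  S7 
   S8   S8  S8  S8 
 * S9   S8  S0  S9 
(> = start, * = accepting)

start=S0; accept=S3,S6,S9; S0-a->S0; S0-b->S1; S0-c->S2; S1-a->S1; S1-b->S3; S1-c->S4; S2-a->S0; S2-b->S1; S2-c->S5; S3-a->S3; S3-b->S0; S3-c->S6; S4-a->S1; S4-b->S3; S4-c->S7; S5-a->S8; S5-b->S1; S5-c->S5; S6-a->S3; S6-b->S0; S6-c->S9; S7-a->S8; S7-b->S3; S7-c->S7; S8-a->S8; S8-b->S8; S8-c->S8; S9-a->S8; S9-b->S0; S9-c->S9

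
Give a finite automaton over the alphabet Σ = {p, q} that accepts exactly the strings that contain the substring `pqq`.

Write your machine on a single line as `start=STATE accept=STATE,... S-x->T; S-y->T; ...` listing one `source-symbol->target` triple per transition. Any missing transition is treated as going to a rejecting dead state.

States s0..s2 record the length of the longest prefix of `pqq` that matches the current input suffix. Reaching s3 means `pqq` has been seen, and we stay there forever. Accept from s3.
With 4 states:
        p   q  
>  s0   s1  s0 
   s1   s1  s2 
   s2   s1  s3 
 * s3   s3  s3 
(> = start, * = accepting)

start=s0; accept=s3; s0-p->s1; s0-q->s0; s1-p->s1; s1-q->s2; s2-p->s1; s2-q->s3; s3-p->s3; s3-q->s3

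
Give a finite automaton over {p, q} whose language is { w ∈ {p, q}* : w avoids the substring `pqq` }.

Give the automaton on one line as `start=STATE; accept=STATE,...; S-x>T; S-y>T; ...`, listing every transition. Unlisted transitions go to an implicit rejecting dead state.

start=s0; accept=s0,s1,s2; s0-p>s1; s0-q>s0; s1-p>s1; s1-q>s2; s2-p>s1; s2-q>s3; s3-p>s3; s3-q>s3

Track partial matches of the forbidden pattern `pqq`. State s3 is a dead state reached once `pqq` has occurred; every other state accepts. s0 means no part of `pqq` is currently matched.
4 states suffice.
        p   q  
>* s0   s1  s0 
 * s1   s1  s2 
 * s2   s1  s3 
   s3   s3  s3 
(> = start, * = accepting)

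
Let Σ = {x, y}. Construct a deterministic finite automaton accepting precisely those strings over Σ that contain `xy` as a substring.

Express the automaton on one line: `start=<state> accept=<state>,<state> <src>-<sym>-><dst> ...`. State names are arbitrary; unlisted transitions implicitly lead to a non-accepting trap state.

start=A accept=C A-x->B A-y->A B-x->B B-y->C C-x->C C-y->C

States A..B record the length of the longest prefix of `xy` that matches the current input suffix. Reaching C means `xy` has been seen, and we stay there forever. Accept from C.
A 3-state machine:
       x  y 
>  A   B  A 
   B   B  C 
 * C   C  C 
(> = start, * = accepting)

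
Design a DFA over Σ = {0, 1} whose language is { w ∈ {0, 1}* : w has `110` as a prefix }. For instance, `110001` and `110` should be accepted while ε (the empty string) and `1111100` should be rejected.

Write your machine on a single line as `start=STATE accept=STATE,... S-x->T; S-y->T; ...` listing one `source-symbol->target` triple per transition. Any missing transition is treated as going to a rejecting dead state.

start=A; accept=D; A-0->E; A-1->B; B-0->E; B-1->C; C-0->D; C-1->E; D-0->D; D-1->D; E-0->E; E-1->E

Check the first 3 symbols one by one: A through C record how many have matched `110` so far; any wrong symbol goes to the dead state E. After all 3 match we enter the accepting sink D.
       0  1 
>  A   E  B 
   B   E  C 
   C   D  E 
 * D   D  D 
   E   E  E 
(> = start, * = accepting)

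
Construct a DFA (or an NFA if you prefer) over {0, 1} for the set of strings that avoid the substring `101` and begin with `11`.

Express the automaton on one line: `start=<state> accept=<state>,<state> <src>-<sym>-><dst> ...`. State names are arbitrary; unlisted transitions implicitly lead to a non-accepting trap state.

Run two small machines in parallel and take their product. One (4 states) tracks partial matches of the forbidden pattern `101`; the other (4 states) tracks whether the input so far still matches the prefix `11`. Each combined state is a pair, one component from each; accept when both components accept. After merging equivalent states the machine shrinks.
       0  1 
>  A   B  C 
   B   B  B 
   C   B  D 
 * D   E  D 
 * E   F  B 
 * F   F  D 
(> = start, * = accepting)

start=A accept=D,E,F A-0->B A-1->C B-0->B B-1->B C-0->B C-1->D D-0->E D-1->D E-0->F E-1->B F-0->F F-1->D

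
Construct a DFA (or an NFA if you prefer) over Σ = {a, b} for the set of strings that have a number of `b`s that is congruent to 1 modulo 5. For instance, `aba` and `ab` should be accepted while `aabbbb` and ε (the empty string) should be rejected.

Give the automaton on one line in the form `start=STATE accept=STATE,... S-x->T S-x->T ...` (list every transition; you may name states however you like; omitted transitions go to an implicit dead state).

Keep the running count of `b`s modulo 5: each `b` advances along the cycle S0 → S1 → S2 → S3 → S4 → S0 while other symbols loop. Accept at S1.
5 states suffice.
        a   b  
>  S0   S0  S1 
 * S1   S1  S2 
   S2   S2  S3 
   S3   S3  S4 
   S4   S4  S0 
(> = start, * = accepting)

start=S0 accept=S1 S0-a->S0 S0-b->S1 S1-a->S1 S1-b->S2 S2-a->S2 S2-b->S3 S3-a->S3 S3-b->S4 S4-a->S4 S4-b->S0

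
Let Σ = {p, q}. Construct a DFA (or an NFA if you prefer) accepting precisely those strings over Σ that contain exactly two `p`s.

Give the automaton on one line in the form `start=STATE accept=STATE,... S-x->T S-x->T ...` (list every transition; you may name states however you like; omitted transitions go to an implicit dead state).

Count `p`s, saturating at 3: states S0 through S2 mean 0 through 2 `p`s seen; S3 means more than 2. Each `p` increments (capped at S3); other symbols loop. Accept from {S2}.
With 4 states:
        p   q  
>  S0   S1  S0 
   S1   S2  S1 
 * S2   S3  S2 
   S3   S3  S3 
(> = start, * = accepting)

start=S0 accept=S2 S0-p->S1 S0-q->S0 S1-p->S2 S1-q->S1 S2-p->S3 S2-q->S2 S3-p->S3 S3-q->S3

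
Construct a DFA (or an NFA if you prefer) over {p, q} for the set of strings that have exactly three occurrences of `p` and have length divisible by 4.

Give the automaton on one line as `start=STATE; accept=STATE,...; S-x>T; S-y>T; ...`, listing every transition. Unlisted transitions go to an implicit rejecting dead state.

Build one automaton per condition and run them in lockstep. The first has 5 states tracking the count of `p`s, saturating at 4; the second has 4 states tracking the input length modulo 4. A product state is a pair (one from each), accepting exactly when both do. Equivalent product states are then merged.
17 states suffice.
          p    q  
>  S0     S1   S2 
   S1     S3   S4 
   S2     S4   S5 
   S3     S6   S7 
   S4     S7   S8 
   S5     S8   S9 
   S6    S10  S11 
   S7    S11  S12 
   S8    S12  S13 
   S9    S13   S0 
   S10   S10  S10 
 * S11   S10  S14 
   S12   S14  S15 
   S13   S15   S1 
   S14   S10  S16 
   S15   S16   S3 
   S16   S10   S6 
(> = start, * = accepting)

start=S0; accept=S11; S0-p>S1; S0-q>S2; S1-p>S3; S1-q>S4; S2-p>S4; S2-q>S5; S3-p>S6; S3-q>S7; S4-p>S7; S4-q>S8; S5-p>S8; S5-q>S9; S6-p>S10; S6-q>S11; S7-p>S11; S7-q>S12; S8-p>S12; S8-q>S13; S9-p>S13; S9-q>S0; S10-p>S10; S10-q>S10; S11-p>S10; S11-q>S14; S12-p>S14; S12-q>S15; S13-p>S15; S13-q>S1; S14-p>S10; S14-q>S16; S15-p>S16; S15-q>S3; S16-p>S10; S16-q>S6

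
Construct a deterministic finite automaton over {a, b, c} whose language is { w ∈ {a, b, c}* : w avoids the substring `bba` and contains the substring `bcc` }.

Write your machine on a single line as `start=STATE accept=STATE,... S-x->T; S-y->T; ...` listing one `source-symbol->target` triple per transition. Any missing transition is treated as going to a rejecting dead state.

Handle the two conditions separately and then intersect. One (4 states) tracks partial matches of the forbidden pattern `bba`; the other (4 states) tracks whether and how much of `bcc` has been seen. Each combined state is a pair, one component from each; accept when both components accept. After merging equivalent states the machine shrinks.
8 states suffice.
        a   b   c  
>  s0   s0  s1  s0 
   s1   s0  s2  s3 
   s2   s4  s2  s3 
   s3   s0  s1  s5 
   s4   s4  s4  s4 
 * s5   s5  s6  s5 
 * s6   s5  s7  s5 
 * s7   s4  s7  s5 
(> = start, * = accepting)

start=s0; accept=s5,s6,s7; s0-a->s0; s0-b->s1; s0-c->s0; s1-a->s0; s1-b->s2; s1-c->s3; s2-a->s4; s2-b->s2; s2-c->s3; s3-a->s0; s3-b->s1; s3-c->s5; s4-a->s4; s4-b->s4; s4-c->s4; s5-a->s5; s5-b->s6; s5-c->s5; s6-a->s5; s6-b->s7; s6-c->s5; s7-a->s4; s7-b->s7; s7-c->s5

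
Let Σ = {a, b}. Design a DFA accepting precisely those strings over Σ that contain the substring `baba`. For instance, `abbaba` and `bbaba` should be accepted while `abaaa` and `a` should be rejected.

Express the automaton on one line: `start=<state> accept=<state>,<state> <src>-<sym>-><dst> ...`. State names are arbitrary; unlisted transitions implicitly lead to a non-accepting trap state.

start=q0 accept=q4 q0-a->q0 q0-b->q1 q1-a->q2 q1-b->q1 q2-a->q0 q2-b->q3 q3-a->q4 q3-b->q1 q4-a->q4 q4-b->q4

Track how much of `baba` has been matched so far: state q0 is no progress, q4 is the absorbing accept state reached once `baba` has occurred. Intermediate states record partial matches; on a mismatch, fall back to the longest reusable overlap.
With 5 states:
        a   b  
>  q0   q0  q1 
   q1   q2  q1 
   q2   q0  q3 
   q3   q4  q1 
 * q4   q4  q4 
(> = start, * = accepting)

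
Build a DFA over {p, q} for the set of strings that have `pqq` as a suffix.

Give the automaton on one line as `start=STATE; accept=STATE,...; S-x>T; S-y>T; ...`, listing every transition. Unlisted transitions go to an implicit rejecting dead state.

Let each state record the length of the longest suffix of the input read so far that is also a prefix of `pqq`. s1 means the last symbol is `p`; s2 means the last 2 symbols are `pq`; s3 means the last 3 symbols are `pqq`. Accept only at s3, where the string currently ends in `pqq`.
4 states suffice.
        p   q  
>  s0   s1  s0 
   s1   s1  s2 
   s2   s1  s3 
 * s3   s1  s0 
(> = start, * = accepting)

start=s0; accept=s3; s0-p>s1; s0-q>s0; s1-p>s1; s1-q>s2; s2-p>s1; s2-q>s3; s3-p>s1; s3-q>s0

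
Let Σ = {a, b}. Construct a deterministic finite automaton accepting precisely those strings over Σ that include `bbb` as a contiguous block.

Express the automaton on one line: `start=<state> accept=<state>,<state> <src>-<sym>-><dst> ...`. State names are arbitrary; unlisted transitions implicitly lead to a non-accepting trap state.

start=q0 accept=q3 q0-a->q0 q0-b->q1 q1-a->q0 q1-b->q2 q2-a->q0 q2-b->q3 q3-a->q3 q3-b->q3

Track how much of `bbb` has been matched so far: state q0 is no progress, q3 is the absorbing accept state reached once `bbb` has occurred. Intermediate states record partial matches; on a mismatch, fall back to the longest reusable overlap.
A 4-state machine:
        a   b  
>  q0   q0  q1 
   q1   q0  q2 
   q2   q0  q3 
 * q3   q3  q3 
(> = start, * = accepting)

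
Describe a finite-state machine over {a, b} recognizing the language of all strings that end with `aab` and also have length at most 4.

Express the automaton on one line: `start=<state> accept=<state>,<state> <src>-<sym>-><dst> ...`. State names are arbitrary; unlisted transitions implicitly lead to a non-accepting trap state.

Run two small machines in parallel and take their product. One (4 states) tracks how much of the suffix `aab` has currently been matched; the other (6 states) tracks the input length, saturating at 5. Each combined state is a pair, one component from each; accept when both components accept.
          a    b  
>  s0     s1   s2 
   s1     s3   s4 
   s2     s5   s4 
   s3     s6   s7 
   s4     s8   s9 
   s5     s6   s9 
   s6    s10  s11 
 * s7    s12  s13 
   s8    s10  s13 
   s9    s12  s13 
   s10   s14  s15 
 * s11   s16  s17 
   s12   s14  s17 
   s13   s16  s17 
   s14   s14  s15 
   s15   s16  s17 
   s16   s14  s17 
   s17   s16  s17 
(> = start, * = accepting)

start=s0 accept=s7,s11 s0-a->s1 s0-b->s2 s1-a->s3 s1-b->s4 s2-a->s5 s2-b->s4 s3-a->s6 s3-b->s7 s4-a->s8 s4-b->s9 s5-a->s6 s5-b->s9 s6-a->s10 s6-b->s11 s7-a->s12 s7-b->s13 s8-a->s10 s8-b->s13 s9-a->s12 s9-b->s13 s10-a->s14 s10-b->s15 s11-a->s16 s11-b->s17 s12-a->s14 s12-b->s17 s13-a->s16 s13-b->s17 s14-a->s14 s14-b->s15 s15-a->s16 s15-b->s17 s16-a->s14 s16-b->s17 s17-a->s16 s17-b->s17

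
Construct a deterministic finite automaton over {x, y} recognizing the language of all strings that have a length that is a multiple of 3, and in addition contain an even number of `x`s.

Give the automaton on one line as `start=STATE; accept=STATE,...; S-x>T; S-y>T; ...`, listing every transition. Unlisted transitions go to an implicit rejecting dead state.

Handle the two conditions separately and then intersect. One (3 states) tracks the input length modulo 3; the other (2 states) tracks the count of `x`s modulo 2. Each combined state is a pair, one component from each; accept when both components accept.
        x   y  
>* S0   S1  S2 
   S1   S3  S4 
   S2   S4  S3 
   S3   S5  S0 
   S4   S0  S5 
   S5   S2  S1 
(> = start, * = accepting)

start=S0; accept=S0; S0-x>S1; S0-y>S2; S1-x>S3; S1-y>S4; S2-x>S4; S2-y>S3; S3-x>S5; S3-y>S0; S4-x>S0; S4-y>S5; S5-x>S2; S5-y>S1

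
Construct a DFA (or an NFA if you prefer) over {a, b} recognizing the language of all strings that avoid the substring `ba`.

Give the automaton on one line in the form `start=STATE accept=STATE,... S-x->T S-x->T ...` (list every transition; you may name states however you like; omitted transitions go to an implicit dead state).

start=q0 accept=q0,q1 q0-a->q0 q0-b->q1 q1-a->q2 q1-b->q1 q2-a->q2 q2-b->q2

This is the complement of 'contains `ba`'. Use the same substring-matching states — q0 through q2 holding how much of `ba` has just been matched — but flip the accepting set: everything except the trap q2 accepts.
3 states suffice.
        a   b  
>* q0   q0  q1 
 * q1   q2  q1 
   q2   q2  q2 
(> = start, * = accepting)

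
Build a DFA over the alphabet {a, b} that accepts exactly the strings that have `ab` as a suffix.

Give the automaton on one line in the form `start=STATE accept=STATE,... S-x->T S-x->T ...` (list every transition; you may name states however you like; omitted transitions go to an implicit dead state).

Remember how much of `ab` the current input suffix matches. State q0 means no match yet; q1 means the last symbol is `a`; q2 means the last 2 symbols are `ab`. Only q2 accepts. On a mismatch, fall back to the longest proper suffix that is still a prefix of `ab`.
With 3 states:
        a   b  
>  q0   q1  q0 
   q1   q1  q2 
 * q2   q1  q0 
(> = start, * = accepting)

start=q0 accept=q2 q0-a->q1 q0-b->q0 q1-a->q1 q1-b->q2 q2-a->q1 q2-b->q0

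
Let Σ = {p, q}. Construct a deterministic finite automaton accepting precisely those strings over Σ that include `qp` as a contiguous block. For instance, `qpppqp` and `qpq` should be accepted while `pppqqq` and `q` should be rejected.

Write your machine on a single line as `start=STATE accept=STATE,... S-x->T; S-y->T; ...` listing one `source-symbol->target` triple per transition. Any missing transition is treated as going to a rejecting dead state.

Track how much of `qp` has been matched so far: state S0 is no progress, S2 is the absorbing accept state reached once `qp` has occurred. Intermediate states record partial matches; on a mismatch, fall back to the longest reusable overlap.
        p   q  
>  S0   S0  S1 
   S1   S2  S1 
 * S2   S2  S2 
(> = start, * = accepting)

start=S0; accept=S2; S0-p->S0; S0-q->S1; S1-p->S2; S1-q->S1; S2-p->S2; S2-q->S2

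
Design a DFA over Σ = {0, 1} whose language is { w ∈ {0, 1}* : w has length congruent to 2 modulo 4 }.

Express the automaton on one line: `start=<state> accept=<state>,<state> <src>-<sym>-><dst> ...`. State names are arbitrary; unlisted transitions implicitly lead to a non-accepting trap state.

start=A accept=C A-0->B A-1->B B-0->C B-1->C C-0->D C-1->D D-0->A D-1->A

Count input length modulo 4: every symbol advances one step around the cycle A → B → C → D → A. Accept at C.
With 4 states:
       0  1 
>  A   B  B 
   B   C  C 
 * C   D  D 
   D   A  A 
(> = start, * = accepting)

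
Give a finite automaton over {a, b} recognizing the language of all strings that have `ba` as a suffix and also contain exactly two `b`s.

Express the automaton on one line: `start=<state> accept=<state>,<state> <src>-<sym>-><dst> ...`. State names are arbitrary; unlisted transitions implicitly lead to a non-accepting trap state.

start=q0 accept=q5 q0-a->q0 q0-b->q1 q1-a->q2 q1-b->q3 q2-a->q4 q2-b->q3 q3-a->q5 q3-b->q6 q4-a->q4 q4-b->q3 q5-a->q7 q5-b->q6 q6-a->q8 q6-b->q6 q7-a->q7 q7-b->q6 q8-a->q9 q8-b->q6 q9-a->q9 q9-b->q6

Build one automaton per condition and run them in lockstep. The first has 3 states tracking how much of the suffix `ba` has currently been matched; the second has 4 states tracking the count of `b`s, saturating at 3. A product state is a pair (one from each), accepting exactly when both do.
With 10 states:
        a   b  
>  q0   q0  q1 
   q1   q2  q3 
   q2   q4  q3 
   q3   q5  q6 
   q4   q4  q3 
 * q5   q7  q6 
   q6   q8  q6 
   q7   q7  q6 
   q8   q9  q6 
   q9   q9  q6 
(> = start, * = accepting)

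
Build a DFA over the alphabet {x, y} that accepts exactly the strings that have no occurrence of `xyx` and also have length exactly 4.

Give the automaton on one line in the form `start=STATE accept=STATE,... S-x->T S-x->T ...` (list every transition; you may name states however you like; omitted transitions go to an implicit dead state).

Run two small machines in parallel and take their product. One (4 states) tracks partial matches of the forbidden pattern `xyx`; the other (6 states) tracks the input length, saturating at 5. Each combined state is a pair, one component from each; accept when both components accept. After merging equivalent states the machine shrinks.
With 10 states:
        x   y  
>  q0   q1  q2 
   q1   q3  q4 
   q2   q3  q5 
   q3   q6  q7 
   q4   q8  q6 
   q5   q6  q6 
   q6   q9  q9 
   q7   q8  q9 
   q8   q8  q8 
 * q9   q8  q8 
(> = start, * = accepting)

start=q0 accept=q9 q0-x->q1 q0-y->q2 q1-x->q3 q1-y->q4 q2-x->q3 q2-y->q5 q3-x->q6 q3-y->q7 q4-x->q8 q4-y->q6 q5-x->q6 q5-y->q6 q6-x->q9 q6-y->q9 q7-x->q8 q7-y->q9 q8-x->q8 q8-y->q8 q9-x->q8 q9-y->q8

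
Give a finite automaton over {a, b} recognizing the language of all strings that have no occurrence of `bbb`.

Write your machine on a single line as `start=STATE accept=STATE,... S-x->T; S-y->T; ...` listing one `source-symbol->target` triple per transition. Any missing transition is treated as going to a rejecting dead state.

Track partial matches of the forbidden pattern `bbb`. State q3 is a dead state reached once `bbb` has occurred; every other state accepts. q0 means no part of `bbb` is currently matched.
With 4 states:
        a   b  
>* q0   q0  q1 
 * q1   q0  q2 
 * q2   q0  q3 
   q3   q3  q3 
(> = start, * = accepting)

start=q0; accept=q0,q1,q2; q0-a->q0; q0-b->q1; q1-a->q0; q1-b->q2; q2-a->q0; q2-b->q3; q3-a->q3; q3-b->q3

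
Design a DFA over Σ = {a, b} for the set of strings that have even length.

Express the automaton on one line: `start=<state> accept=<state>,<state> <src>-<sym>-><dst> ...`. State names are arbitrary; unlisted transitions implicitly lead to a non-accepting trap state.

start=S0 accept=S0 S0-a->S1 S0-b->S1 S1-a->S0 S1-b->S0

Count input length modulo 2: every symbol advances one step around the cycle S0 → S1 → S0. Accept at S0.
A 2-state machine:
        a   b  
>* S0   S1  S1 
   S1   S0  S0 
(> = start, * = accepting)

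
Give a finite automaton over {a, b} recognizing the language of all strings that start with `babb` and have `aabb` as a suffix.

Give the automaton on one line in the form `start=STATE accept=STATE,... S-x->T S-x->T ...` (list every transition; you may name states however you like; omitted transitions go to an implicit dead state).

Run two small machines in parallel and take their product. The first has 6 states tracking whether the input so far still matches the prefix `babb`; the second has 5 states tracking how much of the suffix `aabb` has currently been matched. A product state is a pair (one from each), accepting exactly when both do. Minimizing collapses redundant product states.
With 10 states:
        a   b  
>  S0   S1  S2 
   S1   S1  S1 
   S2   S3  S1 
   S3   S1  S4 
   S4   S1  S5 
   S5   S6  S5 
   S6   S7  S5 
   S7   S7  S8 
   S8   S6  S9 
 * S9   S6  S5 
(> = start, * = accepting)

start=S0 accept=S9 S0-a->S1 S0-b->S2 S1-a->S1 S1-b->S1 S2-a->S3 S2-b->S1 S3-a->S1 S3-b->S4 S4-a->S1 S4-b->S5 S5-a->S6 S5-b->S5 S6-a->S7 S6-b->S5 S7-a->S7 S7-b->S8 S8-a->S6 S8-b->S9 S9-a->S6 S9-b->S5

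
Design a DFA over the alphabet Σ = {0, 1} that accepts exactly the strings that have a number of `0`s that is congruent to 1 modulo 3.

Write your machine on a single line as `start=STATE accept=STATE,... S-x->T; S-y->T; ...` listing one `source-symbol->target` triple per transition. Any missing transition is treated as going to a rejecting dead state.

Keep the running count of `0`s modulo 3: each `0` advances along the cycle s0 → s1 → s2 → s0 while other symbols loop. Accept at s1.
A 3-state machine:
        0   1  
>  s0   s1  s0 
 * s1   s2  s1 
   s2   s0  s2 
(> = start, * = accepting)

start=s0; accept=s1; s0-0->s1; s0-1->s0; s1-0->s2; s1-1->s1; s2-0->s0; s2-1->s2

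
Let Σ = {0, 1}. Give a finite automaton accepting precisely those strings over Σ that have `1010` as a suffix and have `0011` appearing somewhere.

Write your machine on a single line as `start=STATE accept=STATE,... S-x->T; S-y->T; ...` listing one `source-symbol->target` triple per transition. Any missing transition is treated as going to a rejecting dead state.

Handle the two conditions separately and then intersect. One (5 states) tracks how much of the suffix `1010` has currently been matched; the other (5 states) tracks whether and how much of `0011` has been seen. Each combined state is a pair, one component from each; accept when both components accept.
With 13 states:
          0    1  
>  q0     q1   q2 
   q1     q3   q2 
   q2     q4   q2 
   q3     q3   q5 
   q4     q3   q6 
   q5     q4   q7 
   q6     q8   q2 
   q7     q9   q7 
   q8     q3   q6 
   q9    q10  q11 
   q10   q10   q7 
   q11   q12   q7 
 * q12   q10  q11 
(> = start, * = accepting)

start=q0; accept=q12; q0-0->q1; q0-1->q2; q1-0->q3; q1-1->q2; q2-0->q4; q2-1->q2; q3-0->q3; q3-1->q5; q4-0->q3; q4-1->q6; q5-0->q4; q5-1->q7; q6-0->q8; q6-1->q2; q7-0->q9; q7-1->q7; q8-0->q3; q8-1->q6; q9-0->q10; q9-1->q11; q10-0->q10; q10-1->q7; q11-0->q12; q11-1->q7; q12-0->q10; q12-1->q11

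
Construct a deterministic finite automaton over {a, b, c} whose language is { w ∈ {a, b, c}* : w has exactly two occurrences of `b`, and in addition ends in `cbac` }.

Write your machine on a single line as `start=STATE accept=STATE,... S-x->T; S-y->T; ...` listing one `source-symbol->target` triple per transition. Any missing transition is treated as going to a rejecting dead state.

start=S0; accept=S15; S0-a->S0; S0-b->S1; S0-c->S2; S1-a->S1; S1-b->S3; S1-c->S4; S2-a->S0; S2-b->S5; S2-c->S2; S3-a->S3; S3-b->S6; S3-c->S7; S4-a->S1; S4-b->S8; S4-c->S4; S5-a->S9; S5-b->S3; S5-c->S4; S6-a->S6; S6-b->S6; S6-c->S10; S7-a->S3; S7-b->S11; S7-c->S7; S8-a->S12; S8-b->S6; S8-c->S7; S9-a->S1; S9-b->S3; S9-c->S13; S10-a->S6; S10-b->S11; S10-c->S10; S11-a->S14; S11-b->S6; S11-c->S10; S12-a->S3; S12-b->S6; S12-c->S15; S13-a->S1; S13-b->S8; S13-c->S4; S14-a->S6; S14-b->S6; S14-c->S16; S15-a->S3; S15-b->S11; S15-c->S7; S16-a->S6; S16-b->S11; S16-c->S10

Handle the two conditions separately and then intersect. One (4 states) tracks the count of `b`s, saturating at 3; the other (5 states) tracks how much of the suffix `cbac` has currently been matched. Each combined state is a pair, one component from each; accept when both components accept.
A 17-state machine:
          a    b    c  
>  S0     S0   S1   S2 
   S1     S1   S3   S4 
   S2     S0   S5   S2 
   S3     S3   S6   S7 
   S4     S1   S8   S4 
   S5     S9   S3   S4 
   S6     S6   S6  S10 
   S7     S3  S11   S7 
   S8    S12   S6   S7 
   S9     S1   S3  S13 
   S10    S6  S11  S10 
   S11   S14   S6  S10 
   S12    S3   S6  S15 
   S13    S1   S8   S4 
   S14    S6   S6  S16 
 * S15    S3  S11   S7 
   S16    S6  S11  S10 
(> = start, * = accepting)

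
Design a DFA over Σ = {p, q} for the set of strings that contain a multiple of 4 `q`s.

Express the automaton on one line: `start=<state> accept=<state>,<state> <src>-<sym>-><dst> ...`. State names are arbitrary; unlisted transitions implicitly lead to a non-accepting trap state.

start=S0 accept=S0 S0-p->S0 S0-q->S1 S1-p->S1 S1-q->S2 S2-p->S2 S2-q->S3 S3-p->S3 S3-q->S0

The only thing that matters is how many `q`s have appeared, reduced mod 4. Use one state per residue: S0 for 0, …, S3 for 3. Reading `q` moves to the next residue; anything else stays put. S0 is accepting.
With 4 states:
        p   q  
>* S0   S0  S1 
   S1   S1  S2 
   S2   S2  S3 
   S3   S3  S0 
(> = start, * = accepting)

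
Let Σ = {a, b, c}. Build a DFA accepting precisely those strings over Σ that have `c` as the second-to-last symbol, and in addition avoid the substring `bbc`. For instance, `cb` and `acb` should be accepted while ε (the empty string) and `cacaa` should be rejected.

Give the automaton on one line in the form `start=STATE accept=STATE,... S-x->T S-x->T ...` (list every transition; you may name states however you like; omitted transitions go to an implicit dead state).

Run two small machines in parallel and take their product. The first has 13 states tracking the last 2 symbols read; the second has 4 states tracking partial matches of the forbidden pattern `bbc`. A product state is a pair (one from each), accepting exactly when both do. Equivalent product states are then merged.
With 8 states:
        a   b   c  
>  S0   S0  S1  S2 
   S1   S0  S3  S2 
   S2   S4  S5  S6 
   S3   S0  S3  S7 
 * S4   S0  S1  S2 
 * S5   S0  S3  S2 
 * S6   S4  S5  S6 
   S7   S7  S7  S7 
(> = start, * = accepting)

start=S0 accept=S4,S5,S6 S0-a->S0 S0-b->S1 S0-c->S2 S1-a->S0 S1-b->S3 S1-c->S2 S2-a->S4 S2-b->S5 S2-c->S6 S3-a->S0 S3-b->S3 S3-c->S7 S4-a->S0 S4-b->S1 S4-c->S2 S5-a->S0 S5-b->S3 S5-c->S2 S6-a->S4 S6-b->S5 S6-c->S6 S7-a->S7 S7-b->S7 S7-c->S7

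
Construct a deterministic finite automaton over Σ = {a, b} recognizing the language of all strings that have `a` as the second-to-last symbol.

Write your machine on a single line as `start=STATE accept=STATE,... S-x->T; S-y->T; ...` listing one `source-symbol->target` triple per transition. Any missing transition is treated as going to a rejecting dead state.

A DFA must remember the last 2 symbols (since which symbol is second-to-last isn't known until the input ends). Use one state per possible window of the last ≤2 symbols; accept from those whose window starts with `a`.
7 states suffice.
        a   b  
>  S0   S1  S2 
   S1   S3  S4 
   S2   S5  S6 
 * S3   S3  S4 
 * S4   S5  S6 
   S5   S3  S4 
   S6   S5  S6 
(> = start, * = accepting)

start=S0; accept=S3,S4; S0-a->S1; S0-b->S2; S1-a->S3; S1-b->S4; S2-a->S5; S2-b->S6; S3-a->S3; S3-b->S4; S4-a->S5; S4-b->S6; S5-a->S3; S5-b->S4; S6-a->S5; S6-b->S6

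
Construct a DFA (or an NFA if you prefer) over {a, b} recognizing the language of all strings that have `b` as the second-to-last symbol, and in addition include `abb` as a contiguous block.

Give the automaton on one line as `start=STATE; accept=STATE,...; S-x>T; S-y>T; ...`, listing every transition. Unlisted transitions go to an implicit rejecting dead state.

Build one automaton per condition and run them in lockstep. The first has 7 states tracking the last 2 symbols read; the second has 4 states tracking whether and how much of `abb` has been seen. A product state is a pair (one from each), accepting exactly when both do. After merging equivalent states the machine shrinks.
7 states suffice.
        a   b  
>  s0   s1  s0 
   s1   s1  s2 
   s2   s1  s3 
 * s3   s4  s3 
 * s4   s5  s6 
   s5   s5  s6 
   s6   s4  s3 
(> = start, * = accepting)

start=s0; accept=s3,s4; s0-a>s1; s0-b>s0; s1-a>s1; s1-b>s2; s2-a>s1; s2-b>s3; s3-a>s4; s3-b>s3; s4-a>s5; s4-b>s6; s5-a>s5; s5-b>s6; s6-a>s4; s6-b>s3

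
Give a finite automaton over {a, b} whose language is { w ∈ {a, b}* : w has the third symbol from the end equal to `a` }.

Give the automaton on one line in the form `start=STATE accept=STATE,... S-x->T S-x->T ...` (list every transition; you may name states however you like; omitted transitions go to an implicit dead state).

start=q0 accept=q7,q8,q9,q10 q0-a->q1 q0-b->q2 q1-a->q3 q1-b->q4 q2-a->q5 q2-b->q6 q3-a->q7 q3-b->q8 q4-a->q9 q4-b->q10 q5-a->q11 q5-b->q12 q6-a->q13 q6-b->q14 q7-a->q7 q7-b->q8 q8-a->q9 q8-b->q10 q9-a->q11 q9-b->q12 q10-a->q13 q10-b->q14 q11-a->q7 q11-b->q8 q12-a->q9 q12-b->q10 q13-a->q11 q13-b->q12 q14-a->q13 q14-b->q14

Because acceptance depends on a position counted from the end, the machine has to buffer the most recent 3 symbols. Make each state the string of the last up-to-3 symbols read; on input `x` shift the window left and append `x`. Accept when the buffered window has length 3 and begins with `a`.
With 15 states:
          a    b  
>  q0     q1   q2 
   q1     q3   q4 
   q2     q5   q6 
   q3     q7   q8 
   q4     q9  q10 
   q5    q11  q12 
   q6    q13  q14 
 * q7     q7   q8 
 * q8     q9  q10 
 * q9    q11  q12 
 * q10   q13  q14 
   q11    q7   q8 
   q12    q9  q10 
   q13   q11  q12 
   q14   q13  q14 
(> = start, * = accepting)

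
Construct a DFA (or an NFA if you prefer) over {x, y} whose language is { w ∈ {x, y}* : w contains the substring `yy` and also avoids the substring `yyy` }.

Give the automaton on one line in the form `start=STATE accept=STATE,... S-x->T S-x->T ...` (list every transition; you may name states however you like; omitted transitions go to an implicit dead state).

Run two small machines in parallel and take their product. One (3 states) tracks whether and how much of `yy` has been seen; the other (4 states) tracks partial matches of the forbidden pattern `yyy`. Each combined state is a pair, one component from each; accept when both components accept.
A 6-state machine:
        x   y  
>  q0   q0  q1 
   q1   q0  q2 
 * q2   q3  q4 
 * q3   q3  q5 
   q4   q4  q4 
 * q5   q3  q2 
(> = start, * = accepting)

start=q0 accept=q2,q3,q5 q0-x->q0 q0-y->q1 q1-x->q0 q1-y->q2 q2-x->q3 q2-y->q4 q3-x->q3 q3-y->q5 q4-x->q4 q4-y->q4 q5-x->q3 q5-y->q2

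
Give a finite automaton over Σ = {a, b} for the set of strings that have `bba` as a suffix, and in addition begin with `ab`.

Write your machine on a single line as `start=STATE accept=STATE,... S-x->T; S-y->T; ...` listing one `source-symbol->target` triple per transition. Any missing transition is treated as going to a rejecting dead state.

start=s0; accept=s9; s0-a->s1; s0-b->s2; s1-a->s3; s1-b->s4; s2-a->s3; s2-b->s5; s3-a->s3; s3-b->s2; s4-a->s6; s4-b->s7; s5-a->s8; s5-b->s5; s6-a->s6; s6-b->s4; s7-a->s9; s7-b->s7; s8-a->s3; s8-b->s2; s9-a->s6; s9-b->s4

Run two small machines in parallel and take their product. One (4 states) tracks how much of the suffix `bba` has currently been matched; the other (4 states) tracks whether the input so far still matches the prefix `ab`. Each combined state is a pair, one component from each; accept when both components accept.
With 10 states:
        a   b  
>  s0   s1  s2 
   s1   s3  s4 
   s2   s3  s5 
   s3   s3  s2 
   s4   s6  s7 
   s5   s8  s5 
   s6   s6  s4 
   s7   s9  s7 
   s8   s3  s2 
 * s9   s6  s4 
(> = start, * = accepting)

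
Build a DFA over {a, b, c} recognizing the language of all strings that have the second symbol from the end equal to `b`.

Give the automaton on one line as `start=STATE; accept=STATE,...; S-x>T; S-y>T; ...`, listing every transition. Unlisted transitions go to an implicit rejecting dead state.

A DFA must remember the last 2 symbols (since which symbol is second-to-last isn't known until the input ends). Use one state per possible window of the last ≤2 symbols; accept from those whose window starts with `b`.
          a    b    c  
>  s0     s1   s2   s3 
   s1     s4   s5   s6 
   s2     s7   s8   s9 
   s3    s10  s11  s12 
   s4     s4   s5   s6 
   s5     s7   s8   s9 
   s6    s10  s11  s12 
 * s7     s4   s5   s6 
 * s8     s7   s8   s9 
 * s9    s10  s11  s12 
   s10    s4   s5   s6 
   s11    s7   s8   s9 
   s12   s10  s11  s12 
(> = start, * = accepting)

start=s0; accept=s7,s8,s9; s0-a>s1; s0-b>s2; s0-c>s3; s1-a>s4; s1-b>s5; s1-c>s6; s2-a>s7; s2-b>s8; s2-c>s9; s3-a>s10; s3-b>s11; s3-c>s12; s4-a>s4; s4-b>s5; s4-c>s6; s5-a>s7; s5-b>s8; s5-c>s9; s6-a>s10; s6-b>s11; s6-c>s12; s7-a>s4; s7-b>s5; s7-c>s6; s8-a>s7; s8-b>s8; s8-c>s9; s9-a>s10; s9-b>s11; s9-c>s12; s10-a>s4; s10-b>s5; s10-c>s6; s11-a>s7; s11-b>s8; s11-c>s9; s12-a>s10; s12-b>s11; s12-c>s12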